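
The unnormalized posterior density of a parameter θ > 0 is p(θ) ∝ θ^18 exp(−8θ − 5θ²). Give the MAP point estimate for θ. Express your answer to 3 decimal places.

ℓ'(θ) = 18/θ − 8 − 10θ. Setting this to zero and multiplying by θ: 10θ² + 8θ − 18 = 0.
θ = (−8 + √(8² + 4·10·18)) / (2·10) = (−8 + √784) / 20 = (−8 + 28)/20 = 1.
ℓ''(θ) = −18/θ² − 10 < 0, confirming a maximum.

θ̂_MAP = 1.000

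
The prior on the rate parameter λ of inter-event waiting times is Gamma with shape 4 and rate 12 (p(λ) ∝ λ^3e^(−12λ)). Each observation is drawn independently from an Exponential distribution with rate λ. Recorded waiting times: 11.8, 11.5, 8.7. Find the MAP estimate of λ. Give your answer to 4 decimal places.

λ̂_MAP = 0.1364

The Exponential(rate=λ) likelihood is ∝ λ^n e^(−λΣtᵢ). Here n = 3 and Σtᵢ = 11.8 + 11.5 + 8.7 = 32.
Posterior ∝ λ^3e^(−12λ) · λ^3e^(−32λ) = λ^6e^(−44λ), i.e. Gamma(7, 44).
Mode = (a−1)/b = 6/44 ≈ 0.1364.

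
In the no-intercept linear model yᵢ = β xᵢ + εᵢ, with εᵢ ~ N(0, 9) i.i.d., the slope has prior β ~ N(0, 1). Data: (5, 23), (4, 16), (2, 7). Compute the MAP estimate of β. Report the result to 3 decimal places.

log p(β | y) = −Σ(yᵢ − βxᵢ)²/(2·9) − β²/(2·1) + const.
Setting the derivative to zero: Σxᵢ(yᵢ − βxᵢ)/9 − β/1 = 0, so β = Σxᵢyᵢ / (Σxᵢ² + σ²/τ²).
Σxᵢyᵢ = 5·23 + 4·16 + 2·7 = 193; Σxᵢ² = 45; σ²/τ² = 9.
β̂_MAP = 193 / (45 + 9) = 193/54 ≈ 3.574.

β̂_MAP = 3.574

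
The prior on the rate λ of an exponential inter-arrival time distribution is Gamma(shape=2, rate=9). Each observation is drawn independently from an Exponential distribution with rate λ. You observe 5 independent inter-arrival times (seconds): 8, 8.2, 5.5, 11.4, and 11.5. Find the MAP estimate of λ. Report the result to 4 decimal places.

λ̂_MAP = 0.1119

The Exponential(rate=λ) likelihood is ∝ λ^n e^(−λΣtᵢ). Here n = 5 and Σtᵢ = 8 + 8.2 + 5.5 + 11.4 + 11.5 = 44.6.
Posterior ∝ λe^(−9λ) · λ^5e^(−44.6λ) = λ^6e^(−53.6λ), i.e. Gamma(7, 53.6).
Mode = (a−1)/b = 6/53.6 ≈ 0.1119.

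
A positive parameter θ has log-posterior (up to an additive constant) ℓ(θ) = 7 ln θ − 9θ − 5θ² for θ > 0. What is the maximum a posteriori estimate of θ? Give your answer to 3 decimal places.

ℓ'(θ) = 7/θ − 9 − 10θ. Setting this to zero and multiplying by θ: 10θ² + 9θ − 7 = 0.
θ = (−9 + √(9² + 4·10·7)) / (2·10) = (−9 + √361) / 20 = (−9 + 19)/20 = 1/2.
ℓ''(θ) = −7/θ² − 10 < 0, confirming a maximum.

θ̂_MAP = 0.500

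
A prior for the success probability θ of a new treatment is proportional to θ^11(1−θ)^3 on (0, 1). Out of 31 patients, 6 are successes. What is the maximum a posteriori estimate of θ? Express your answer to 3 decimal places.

The prior density ∝ θ^11(1−θ)^3 is the kernel of Beta(12, 4).
Data: 6 successes in 31 trials. The binomial likelihood contributes θ^6(1−θ)^25, so the posterior is Beta(12+6, 4+25) = Beta(18, 29).
For Beta(a, b) with a, b > 1 the mode is (a−1)/(a+b−2) = 17/45 ≈ 0.378.

θ̂_MAP = 0.378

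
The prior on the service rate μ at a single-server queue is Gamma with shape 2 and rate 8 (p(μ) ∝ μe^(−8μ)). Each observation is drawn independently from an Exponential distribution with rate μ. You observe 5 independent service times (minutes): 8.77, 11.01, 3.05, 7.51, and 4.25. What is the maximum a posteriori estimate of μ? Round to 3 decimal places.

μ̂_MAP = 0.141

The Exponential(rate=μ) likelihood is ∝ μ^n e^(−μΣtᵢ). Here n = 5 and Σtᵢ = 8.77 + 11.01 + 3.05 + 7.51 + 4.25 = 34.59.
Posterior ∝ μe^(−8μ) · μ^5e^(−34.59μ) = μ^6e^(−42.59μ), i.e. Gamma(7, 42.59).
Mode = (a−1)/b = 6/42.59 ≈ 0.141.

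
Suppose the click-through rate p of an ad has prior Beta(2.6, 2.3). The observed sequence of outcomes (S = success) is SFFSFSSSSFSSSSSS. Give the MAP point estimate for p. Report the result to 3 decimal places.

p̂_MAP = 0.720

Prior: Beta(2.6, 2.3).
Data: 12 successes in 16 trials (from the sequence). The binomial likelihood contributes p^12(1−p)^4, so the posterior is Beta(2.6+12, 2.3+4) = Beta(14.6, 6.3).
For Beta(a, b) with a, b > 1 the mode is (a−1)/(a+b−2) = 13.6/18.9 ≈ 0.720.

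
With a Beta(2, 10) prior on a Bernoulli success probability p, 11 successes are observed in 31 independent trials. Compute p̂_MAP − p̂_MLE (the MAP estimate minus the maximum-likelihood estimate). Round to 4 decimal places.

MAP − MLE = -0.0622

Posterior is Beta(13, 30); MAP = (13−1)/(43−2) = 12/41 ≈ 0.29268.
MLE ignores the prior: p̂_MLE = k/n = 11/31 ≈ 0.35484.
Difference = 12/41 − 11/31 = -79/1271 ≈ -0.0622.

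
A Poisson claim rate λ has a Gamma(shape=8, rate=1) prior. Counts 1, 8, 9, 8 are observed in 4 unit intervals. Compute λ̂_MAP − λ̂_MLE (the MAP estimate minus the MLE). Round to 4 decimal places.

MAP − MLE = 0.1000

Σxᵢ = 26. Posterior is Gamma(34, 5); MAP = (34−1)/5 = 33/5 ≈ 6.60000.
MLE = x̄ = 26/4 ≈ 6.50000.
Difference = 33/5 − 26/4 = 1/10 ≈ 0.1000.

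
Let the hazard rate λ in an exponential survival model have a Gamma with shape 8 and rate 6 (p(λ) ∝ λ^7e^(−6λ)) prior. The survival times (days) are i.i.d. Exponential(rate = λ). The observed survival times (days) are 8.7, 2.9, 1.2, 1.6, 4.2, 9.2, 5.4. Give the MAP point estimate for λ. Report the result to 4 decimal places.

The Exponential(rate=λ) likelihood is ∝ λ^n e^(−λΣtᵢ). Here n = 7 and Σtᵢ = 8.7 + 2.9 + 1.2 + 1.6 + 4.2 + 9.2 + 5.4 = 33.2.
Posterior ∝ λ^7e^(−6λ) · λ^7e^(−33.2λ) = λ^14e^(−39.2λ), i.e. Gamma(15, 39.2).
Mode = (a−1)/b = 14/39.2 ≈ 0.3571.

λ̂_MAP = 0.3571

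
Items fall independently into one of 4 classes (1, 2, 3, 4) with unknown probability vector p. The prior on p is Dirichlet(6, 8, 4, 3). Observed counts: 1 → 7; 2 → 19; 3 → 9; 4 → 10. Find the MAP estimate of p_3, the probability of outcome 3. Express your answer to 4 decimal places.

MAP estimate: 0.1935

The posterior is Dirichlet(αᵢ + nᵢ) = Dirichlet(13, 27, 13, 13).
For a Dirichlet(a₁,…,a_K) with all aᵢ > 1, the mode has j-th component (aⱼ − 1)/(Σaᵢ − K).
Here Σaᵢ = 66 and K = 4, so p_3 = (13 − 1)/(66 − 4) = 12/62 ≈ 0.1935.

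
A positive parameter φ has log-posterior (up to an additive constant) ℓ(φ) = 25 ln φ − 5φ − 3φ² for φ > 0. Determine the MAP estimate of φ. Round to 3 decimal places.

ℓ'(φ) = 25/φ − 5 − 6φ. Setting this to zero and multiplying by φ: 6φ² + 5φ − 25 = 0.
φ = (−5 + √(5² + 4·6·25)) / (2·6) = (−5 + √625) / 12 = (−5 + 25)/12 = 5/3.
ℓ''(φ) = −25/φ² − 6 < 0, confirming a maximum.

φ̂_MAP = 1.667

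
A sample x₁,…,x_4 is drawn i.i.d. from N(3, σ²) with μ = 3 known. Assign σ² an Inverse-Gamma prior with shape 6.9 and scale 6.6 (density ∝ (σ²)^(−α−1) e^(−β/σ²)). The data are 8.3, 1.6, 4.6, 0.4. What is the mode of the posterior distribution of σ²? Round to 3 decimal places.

σ̂²_MAP = 2.655

Sum of squared deviations about the known mean: SS = (8.3−3)² + (1.6−3)² + (4.6−3)² + (0.4−3)² = 39.37.
The Normal likelihood contributes (σ²)^(−n/2) exp(−SS/(2σ²)), so the posterior is Inverse-Gamma(α + n/2, β + SS/2) = Inverse-Gamma(8.9, 26.285).
The mode of Inverse-Gamma(a, b) is b/(a+1) = 26.285/9.9 ≈ 2.655.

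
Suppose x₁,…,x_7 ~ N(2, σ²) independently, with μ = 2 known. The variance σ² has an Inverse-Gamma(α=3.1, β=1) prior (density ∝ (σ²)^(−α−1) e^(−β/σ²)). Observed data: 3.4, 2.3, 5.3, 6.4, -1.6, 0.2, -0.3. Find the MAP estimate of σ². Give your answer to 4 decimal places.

Sum of squared deviations about the known mean: SS = (3.4−2)² + (2.3−2)² + (5.3−2)² + (6.4−2)² + (-1.6−2)² + (0.2−2)² + (-0.3−2)² = 53.79.
The Normal likelihood contributes (σ²)^(−n/2) exp(−SS/(2σ²)), so the posterior is Inverse-Gamma(α + n/2, β + SS/2) = Inverse-Gamma(6.6, 27.895).
The mode of Inverse-Gamma(a, b) is b/(a+1) = 27.895/7.6 ≈ 3.6704.

σ̂²_MAP = 3.6704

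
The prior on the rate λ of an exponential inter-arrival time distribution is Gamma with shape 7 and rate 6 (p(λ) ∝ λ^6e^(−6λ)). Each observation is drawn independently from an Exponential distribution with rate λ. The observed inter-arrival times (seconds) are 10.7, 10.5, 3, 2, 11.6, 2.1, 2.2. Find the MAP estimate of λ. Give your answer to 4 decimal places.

λ̂_MAP = 0.2703

The Exponential(rate=λ) likelihood is ∝ λ^n e^(−λΣtᵢ). Here n = 7 and Σtᵢ = 10.7 + 10.5 + 3 + 2 + 11.6 + 2.1 + 2.2 = 42.1.
Posterior ∝ λ^6e^(−6λ) · λ^7e^(−42.1λ) = λ^13e^(−48.1λ), i.e. Gamma(14, 48.1).
Mode = (a−1)/b = 13/48.1 ≈ 0.2703.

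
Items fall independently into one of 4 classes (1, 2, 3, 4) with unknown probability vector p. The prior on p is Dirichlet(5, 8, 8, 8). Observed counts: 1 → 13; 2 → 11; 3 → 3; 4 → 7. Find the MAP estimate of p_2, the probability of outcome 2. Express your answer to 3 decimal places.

MAP estimate: 0.305

The posterior is Dirichlet(αᵢ + nᵢ) = Dirichlet(18, 19, 11, 15).
For a Dirichlet(a₁,…,a_K) with all aᵢ > 1, the mode has j-th component (aⱼ − 1)/(Σaᵢ − K).
Here Σaᵢ = 63 and K = 4, so p_2 = (19 − 1)/(63 − 4) = 18/59 ≈ 0.305.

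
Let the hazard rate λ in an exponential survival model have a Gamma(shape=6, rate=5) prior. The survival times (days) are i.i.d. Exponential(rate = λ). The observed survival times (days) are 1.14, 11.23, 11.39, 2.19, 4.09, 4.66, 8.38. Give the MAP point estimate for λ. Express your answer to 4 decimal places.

λ̂_MAP = 0.2496

The Exponential(rate=λ) likelihood is ∝ λ^n e^(−λΣtᵢ). Here n = 7 and Σtᵢ = 1.14 + 11.23 + 11.39 + 2.19 + 4.09 + 4.66 + 8.38 = 43.08.
Posterior ∝ λ^5e^(−5λ) · λ^7e^(−43.08λ) = λ^12e^(−48.08λ), i.e. Gamma(13, 48.08).
Mode = (a−1)/b = 12/48.08 ≈ 0.2496.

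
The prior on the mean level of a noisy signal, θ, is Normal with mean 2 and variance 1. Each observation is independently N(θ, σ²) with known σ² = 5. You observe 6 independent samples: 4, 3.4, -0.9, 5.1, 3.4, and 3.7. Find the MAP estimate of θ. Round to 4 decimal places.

θ̂_MAP = 2.6091

n = 6; x̄ = (4 + 3.4 + (-0.9) + 5.1 + 3.4 + 3.7)/6 = 18.7/6 = 187/60 ≈ 3.1167.
For a Normal prior and Normal likelihood with known variance, the posterior is Normal; its mode equals its mean, the precision-weighted average.
Prior precision 1/σ₀² = 1/1 = 1; data precision n/σ² = 6/5 = 1.2.
θ̂ = (1·2 + 1.2·(187/60)) / (1 + 1.2) = 5.74/2.2 = 287/110 ≈ 2.6091.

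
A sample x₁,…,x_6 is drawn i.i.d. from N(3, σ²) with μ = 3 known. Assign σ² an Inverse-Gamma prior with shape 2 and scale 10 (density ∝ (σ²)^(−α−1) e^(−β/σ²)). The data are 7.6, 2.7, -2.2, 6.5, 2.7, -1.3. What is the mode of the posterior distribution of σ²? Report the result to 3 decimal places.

Sum of squared deviations about the known mean: SS = (7.6−3)² + (2.7−3)² + (-2.2−3)² + (6.5−3)² + (2.7−3)² + (-1.3−3)² = 79.12.
The Normal likelihood contributes (σ²)^(−n/2) exp(−SS/(2σ²)), so the posterior is Inverse-Gamma(α + n/2, β + SS/2) = Inverse-Gamma(5, 49.56).
The mode of Inverse-Gamma(a, b) is b/(a+1) = 49.56/6 ≈ 8.260.

σ̂²_MAP = 8.260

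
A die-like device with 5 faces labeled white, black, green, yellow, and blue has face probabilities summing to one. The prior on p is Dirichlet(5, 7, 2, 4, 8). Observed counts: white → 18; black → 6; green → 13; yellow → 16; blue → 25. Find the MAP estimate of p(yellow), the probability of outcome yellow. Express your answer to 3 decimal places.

MAP estimate of p(yellow) = 0.192

The posterior is Dirichlet(αᵢ + nᵢ) = Dirichlet(23, 13, 15, 20, 33).
For a Dirichlet(a₁,…,a_K) with all aᵢ > 1, the mode has j-th component (aⱼ − 1)/(Σaᵢ − K).
Here Σaᵢ = 104 and K = 5, so p(yellow) = (20 − 1)/(104 − 5) = 19/99 ≈ 0.192.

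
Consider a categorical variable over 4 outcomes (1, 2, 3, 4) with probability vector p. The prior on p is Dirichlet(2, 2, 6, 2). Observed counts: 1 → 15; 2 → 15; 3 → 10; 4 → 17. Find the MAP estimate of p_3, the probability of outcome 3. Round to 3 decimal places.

MAP estimate: 0.231

The posterior is Dirichlet(αᵢ + nᵢ) = Dirichlet(17, 17, 16, 19).
For a Dirichlet(a₁,…,a_K) with all aᵢ > 1, the mode has j-th component (aⱼ − 1)/(Σaᵢ − K).
Here Σaᵢ = 69 and K = 4, so p_3 = (16 − 1)/(69 − 4) = 15/65 ≈ 0.231.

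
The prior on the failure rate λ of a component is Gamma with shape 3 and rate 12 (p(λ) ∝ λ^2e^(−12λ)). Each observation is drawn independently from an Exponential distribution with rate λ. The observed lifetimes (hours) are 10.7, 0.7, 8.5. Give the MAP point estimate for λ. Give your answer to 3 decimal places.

The Exponential(rate=λ) likelihood is ∝ λ^n e^(−λΣtᵢ). Here n = 3 and Σtᵢ = 10.7 + 0.7 + 8.5 = 19.9.
Posterior ∝ λ^2e^(−12λ) · λ^3e^(−19.9λ) = λ^5e^(−31.9λ), i.e. Gamma(6, 31.9).
Mode = (a−1)/b = 5/31.9 ≈ 0.157.

λ̂_MAP = 0.157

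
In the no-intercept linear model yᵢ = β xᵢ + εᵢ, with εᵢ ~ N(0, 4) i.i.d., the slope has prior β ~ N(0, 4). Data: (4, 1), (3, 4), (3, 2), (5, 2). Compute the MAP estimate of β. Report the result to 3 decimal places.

β̂_MAP = 0.533

log p(β | y) = −Σ(yᵢ − βxᵢ)²/(2·4) − β²/(2·4) + const.
Setting the derivative to zero: Σxᵢ(yᵢ − βxᵢ)/4 − β/4 = 0, so β = Σxᵢyᵢ / (Σxᵢ² + σ²/τ²).
Σxᵢyᵢ = 4·1 + 3·4 + 3·2 + 5·2 = 32; Σxᵢ² = 59; σ²/τ² = 1.
β̂_MAP = 32 / (59 + 1) = 32/60 ≈ 0.533.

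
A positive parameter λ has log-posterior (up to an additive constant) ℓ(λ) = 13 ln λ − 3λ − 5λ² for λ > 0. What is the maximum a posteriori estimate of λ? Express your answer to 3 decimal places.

ℓ'(λ) = 13/λ − 3 − 10λ. Setting this to zero and multiplying by λ: 10λ² + 3λ − 13 = 0.
λ = (−3 + √(3² + 4·10·13)) / (2·10) = (−3 + √529) / 20 = (−3 + 23)/20 = 1.
ℓ''(λ) = −13/λ² − 10 < 0, confirming a maximum.

λ̂_MAP = 1.000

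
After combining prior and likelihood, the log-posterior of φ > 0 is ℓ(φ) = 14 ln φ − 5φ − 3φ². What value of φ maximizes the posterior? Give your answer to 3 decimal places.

φ̂_MAP = 1.167

ℓ'(φ) = 14/φ − 5 − 6φ. Setting this to zero and multiplying by φ: 6φ² + 5φ − 14 = 0.
φ = (−5 + √(5² + 4·6·14)) / (2·6) = (−5 + √361) / 12 = (−5 + 19)/12 = 7/6.
ℓ''(φ) = −14/φ² − 6 < 0, confirming a maximum.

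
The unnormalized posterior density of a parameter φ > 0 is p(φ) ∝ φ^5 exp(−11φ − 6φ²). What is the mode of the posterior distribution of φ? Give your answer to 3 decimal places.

φ̂_MAP = 0.333

ℓ'(φ) = 5/φ − 11 − 12φ. Setting this to zero and multiplying by φ: 12φ² + 11φ − 5 = 0.
φ = (−11 + √(11² + 4·12·5)) / (2·12) = (−11 + √361) / 24 = (−11 + 19)/24 = 1/3.
ℓ''(φ) = −5/φ² − 12 < 0, confirming a maximum.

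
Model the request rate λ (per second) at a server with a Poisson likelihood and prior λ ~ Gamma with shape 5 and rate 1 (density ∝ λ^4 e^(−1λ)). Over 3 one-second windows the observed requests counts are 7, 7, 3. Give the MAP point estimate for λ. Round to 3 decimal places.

λ̂_MAP = 5.250

Σxᵢ = 7+7+3 = 17, with n = 3.
Posterior ∝ λ^4e^(−1λ) · λ^17e^(−3λ) = λ^21e^(−4λ), i.e. Gamma(shape=22, rate=4).
The mode of a Gamma(a, b) with a ≥ 1 (shape–rate) is (a−1)/b = 21/4 ≈ 5.250.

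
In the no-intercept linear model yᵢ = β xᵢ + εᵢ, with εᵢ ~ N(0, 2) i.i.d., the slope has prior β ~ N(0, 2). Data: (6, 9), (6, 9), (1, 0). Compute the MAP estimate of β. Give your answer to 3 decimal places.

log p(β | y) = −Σ(yᵢ − βxᵢ)²/(2·2) − β²/(2·2) + const.
Setting the derivative to zero: Σxᵢ(yᵢ − βxᵢ)/2 − β/2 = 0, so β = Σxᵢyᵢ / (Σxᵢ² + σ²/τ²).
Σxᵢyᵢ = 6·9 + 6·9 + 1·0 = 108; Σxᵢ² = 73; σ²/τ² = 1.
β̂_MAP = 108 / (73 + 1) = 108/74 ≈ 1.459.

β̂_MAP = 1.459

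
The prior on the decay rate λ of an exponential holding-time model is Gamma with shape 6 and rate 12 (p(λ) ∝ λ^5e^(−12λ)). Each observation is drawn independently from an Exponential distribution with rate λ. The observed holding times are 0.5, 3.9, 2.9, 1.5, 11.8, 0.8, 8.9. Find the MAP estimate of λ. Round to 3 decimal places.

The Exponential(rate=λ) likelihood is ∝ λ^n e^(−λΣtᵢ). Here n = 7 and Σtᵢ = 0.5 + 3.9 + 2.9 + 1.5 + 11.8 + 0.8 + 8.9 = 30.3.
Posterior ∝ λ^5e^(−12λ) · λ^7e^(−30.3λ) = λ^12e^(−42.3λ), i.e. Gamma(13, 42.3).
Mode = (a−1)/b = 12/42.3 ≈ 0.284.

λ̂_MAP = 0.284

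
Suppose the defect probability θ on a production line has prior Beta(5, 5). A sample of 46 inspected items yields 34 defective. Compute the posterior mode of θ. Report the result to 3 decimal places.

Prior: Beta(5, 5).
Data: 34 successes in 46 trials. The binomial likelihood contributes θ^34(1−θ)^12, so the posterior is Beta(5+34, 5+12) = Beta(39, 17).
For Beta(a, b) with a, b > 1 the mode is (a−1)/(a+b−2) = 38/54 ≈ 0.704.

θ̂_MAP = 0.704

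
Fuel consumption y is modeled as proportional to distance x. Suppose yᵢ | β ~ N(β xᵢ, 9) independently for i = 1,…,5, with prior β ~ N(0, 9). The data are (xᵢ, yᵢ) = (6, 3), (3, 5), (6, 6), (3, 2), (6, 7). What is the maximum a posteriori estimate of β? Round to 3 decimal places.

β̂_MAP = 0.921

log p(β | y) = −Σ(yᵢ − βxᵢ)²/(2·9) − β²/(2·9) + const.
Setting the derivative to zero: Σxᵢ(yᵢ − βxᵢ)/9 − β/9 = 0, so β = Σxᵢyᵢ / (Σxᵢ² + σ²/τ²).
Σxᵢyᵢ = 6·3 + 3·5 + 6·6 + 3·2 + 6·7 = 117; Σxᵢ² = 126; σ²/τ² = 1.
β̂_MAP = 117 / (126 + 1) = 117/127 ≈ 0.921.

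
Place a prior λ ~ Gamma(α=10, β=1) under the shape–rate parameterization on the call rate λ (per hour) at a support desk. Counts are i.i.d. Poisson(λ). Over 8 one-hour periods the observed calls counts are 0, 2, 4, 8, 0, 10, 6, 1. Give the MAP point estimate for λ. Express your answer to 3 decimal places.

λ̂_MAP = 4.444

Σxᵢ = 0+2+4+8+0+10+6+1 = 31, with n = 8.
Posterior ∝ λ^9e^(−1λ) · λ^31e^(−8λ) = λ^40e^(−9λ), i.e. Gamma(shape=41, rate=9).
The mode of a Gamma(a, b) with a ≥ 1 (shape–rate) is (a−1)/b = 40/9 ≈ 4.444.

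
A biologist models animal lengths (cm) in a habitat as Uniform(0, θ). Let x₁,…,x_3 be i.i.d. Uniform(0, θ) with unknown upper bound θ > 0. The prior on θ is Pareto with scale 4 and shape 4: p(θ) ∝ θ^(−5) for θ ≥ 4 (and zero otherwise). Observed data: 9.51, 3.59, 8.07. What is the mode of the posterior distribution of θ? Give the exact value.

The Uniform(0, θ) likelihood is θ^(−n) for θ ≥ max(xᵢ), zero otherwise. Here max(xᵢ) = 9.51.
Posterior ∝ θ^(−5) · θ^(−3) = θ^(−8) on θ ≥ max(4, 9.51) = 9.51.
This density is strictly decreasing in θ, so the posterior mode lies at the lower boundary of the support.

θ̂_MAP = 9.51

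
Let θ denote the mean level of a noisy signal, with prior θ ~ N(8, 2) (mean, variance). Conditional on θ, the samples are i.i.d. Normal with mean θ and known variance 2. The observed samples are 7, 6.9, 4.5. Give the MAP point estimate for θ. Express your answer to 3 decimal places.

n = 3; x̄ = (7 + 6.9 + 4.5)/3 = 18.4/3 = 92/15 ≈ 6.1333.
For a Normal prior and Normal likelihood with known variance, the posterior is Normal; its mode equals its mean, the precision-weighted average.
Prior precision 1/σ₀² = 1/2 = 0.5; data precision n/σ² = 3/2 = 1.5.
θ̂ = (0.5·8 + 1.5·(92/15)) / (0.5 + 1.5) = 13.2/2 = 6.600.

θ̂_MAP = 6.600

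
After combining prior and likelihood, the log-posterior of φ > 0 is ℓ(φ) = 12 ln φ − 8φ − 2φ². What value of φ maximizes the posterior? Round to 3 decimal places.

ℓ'(φ) = 12/φ − 8 − 4φ. Setting this to zero and multiplying by φ: 4φ² + 8φ − 12 = 0.
φ = (−8 + √(8² + 4·4·12)) / (2·4) = (−8 + √256) / 8 = (−8 + 16)/8 = 1.
ℓ''(φ) = −12/φ² − 4 < 0, confirming a maximum.

φ̂_MAP = 1.000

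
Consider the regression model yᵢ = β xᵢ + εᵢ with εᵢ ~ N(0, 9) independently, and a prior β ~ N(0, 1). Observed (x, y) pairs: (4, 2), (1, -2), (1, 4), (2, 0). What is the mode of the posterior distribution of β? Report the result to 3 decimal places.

log p(β | y) = −Σ(yᵢ − βxᵢ)²/(2·9) − β²/(2·1) + const.
Setting the derivative to zero: Σxᵢ(yᵢ − βxᵢ)/9 − β/1 = 0, so β = Σxᵢyᵢ / (Σxᵢ² + σ²/τ²).
Σxᵢyᵢ = 4·2 + 1·(-2) + 1·4 + 2·0 = 10; Σxᵢ² = 22; σ²/τ² = 9.
β̂_MAP = 10 / (22 + 9) = 10/31 ≈ 0.323.

β̂_MAP = 0.323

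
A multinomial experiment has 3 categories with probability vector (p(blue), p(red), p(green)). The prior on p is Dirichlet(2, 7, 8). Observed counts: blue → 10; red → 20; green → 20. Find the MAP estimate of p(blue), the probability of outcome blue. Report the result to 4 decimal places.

MAP estimate of p(blue) = 0.1719

The posterior is Dirichlet(αᵢ + nᵢ) = Dirichlet(12, 27, 28).
For a Dirichlet(a₁,…,a_K) with all aᵢ > 1, the mode has j-th component (aⱼ − 1)/(Σaᵢ − K).
Here Σaᵢ = 67 and K = 3, so p(blue) = (12 − 1)/(67 − 3) = 11/64 ≈ 0.1719.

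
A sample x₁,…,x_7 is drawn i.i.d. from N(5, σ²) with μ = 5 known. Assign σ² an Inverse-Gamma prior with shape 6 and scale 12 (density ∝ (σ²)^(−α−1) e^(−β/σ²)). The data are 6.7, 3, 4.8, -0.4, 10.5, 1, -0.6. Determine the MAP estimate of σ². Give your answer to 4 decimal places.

σ̂²_MAP = 6.5571

Sum of squared deviations about the known mean: SS = (6.7−5)² + (3−5)² + (4.8−5)² + (-0.4−5)² + (10.5−5)² + (1−5)² + (-0.6−5)² = 113.7.
The Normal likelihood contributes (σ²)^(−n/2) exp(−SS/(2σ²)), so the posterior is Inverse-Gamma(α + n/2, β + SS/2) = Inverse-Gamma(9.5, 68.85).
The mode of Inverse-Gamma(a, b) is b/(a+1) = 68.85/10.5 ≈ 6.5571.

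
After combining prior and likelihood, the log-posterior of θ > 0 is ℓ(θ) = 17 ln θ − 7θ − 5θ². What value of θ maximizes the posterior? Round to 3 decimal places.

ℓ'(θ) = 17/θ − 7 − 10θ. Setting this to zero and multiplying by θ: 10θ² + 7θ − 17 = 0.
θ = (−7 + √(7² + 4·10·17)) / (2·10) = (−7 + √729) / 20 = (−7 + 27)/20 = 1.
ℓ''(θ) = −17/θ² − 10 < 0, confirming a maximum.

θ̂_MAP = 1.000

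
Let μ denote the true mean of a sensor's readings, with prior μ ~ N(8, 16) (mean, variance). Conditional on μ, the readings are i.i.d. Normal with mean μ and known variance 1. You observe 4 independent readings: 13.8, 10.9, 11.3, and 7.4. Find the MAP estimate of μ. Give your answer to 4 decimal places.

n = 4; x̄ = (13.8 + 10.9 + 11.3 + 7.4)/4 = 43.4/4 = 10.85.
For a Normal prior and Normal likelihood with known variance, the posterior is Normal; its mode equals its mean, the precision-weighted average.
Prior precision 1/σ₀² = 1/16 = 0.0625; data precision n/σ² = 4/1 = 4.
μ̂ = (0.0625·8 + 4·10.85) / (0.0625 + 4) = 43.9/4.0625 = 3512/325 ≈ 10.8062.

μ̂_MAP = 10.8062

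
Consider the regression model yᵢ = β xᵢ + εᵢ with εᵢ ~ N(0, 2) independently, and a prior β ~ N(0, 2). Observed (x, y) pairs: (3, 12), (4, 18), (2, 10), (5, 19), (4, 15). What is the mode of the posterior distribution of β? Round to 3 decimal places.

log p(β | y) = −Σ(yᵢ − βxᵢ)²/(2·2) − β²/(2·2) + const.
Setting the derivative to zero: Σxᵢ(yᵢ − βxᵢ)/2 − β/2 = 0, so β = Σxᵢyᵢ / (Σxᵢ² + σ²/τ²).
Σxᵢyᵢ = 3·12 + 4·18 + 2·10 + 5·19 + 4·15 = 283; Σxᵢ² = 70; σ²/τ² = 1.
β̂_MAP = 283 / (70 + 1) = 283/71 ≈ 3.986.

β̂_MAP = 3.986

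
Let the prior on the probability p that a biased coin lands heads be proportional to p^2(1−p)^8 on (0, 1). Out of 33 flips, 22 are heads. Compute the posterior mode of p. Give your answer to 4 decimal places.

p̂_MAP = 0.5581

The prior density ∝ p^2(1−p)^8 is the kernel of Beta(3, 9).
Data: 22 successes in 33 trials. The binomial likelihood contributes p^22(1−p)^11, so the posterior is Beta(3+22, 9+11) = Beta(25, 20).
For Beta(a, b) with a, b > 1 the mode is (a−1)/(a+b−2) = 24/43 ≈ 0.5581.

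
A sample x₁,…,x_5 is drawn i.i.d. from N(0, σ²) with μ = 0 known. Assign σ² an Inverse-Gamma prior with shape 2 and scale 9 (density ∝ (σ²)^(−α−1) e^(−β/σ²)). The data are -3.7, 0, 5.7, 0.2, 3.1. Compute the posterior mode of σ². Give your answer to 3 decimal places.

σ̂²_MAP = 6.712

Sum of squared deviations about the known mean: SS = (-3.7−0)² + (0−0)² + (5.7−0)² + (0.2−0)² + (3.1−0)² = 55.83.
The Normal likelihood contributes (σ²)^(−n/2) exp(−SS/(2σ²)), so the posterior is Inverse-Gamma(α + n/2, β + SS/2) = Inverse-Gamma(4.5, 36.915).
The mode of Inverse-Gamma(a, b) is b/(a+1) = 36.915/5.5 ≈ 6.712.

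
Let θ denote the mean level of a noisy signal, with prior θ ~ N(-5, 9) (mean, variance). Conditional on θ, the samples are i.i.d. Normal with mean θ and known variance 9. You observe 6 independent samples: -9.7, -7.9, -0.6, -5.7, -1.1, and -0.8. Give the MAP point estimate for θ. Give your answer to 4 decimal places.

θ̂_MAP = -4.4000

n = 6; x̄ = ((-9.7) + (-7.9) + (-0.6) + (-5.7) + (-1.1) + (-0.8))/6 = -25.8/6 = -4.3.
For a Normal prior and Normal likelihood with known variance, the posterior is Normal; its mode equals its mean, the precision-weighted average.
Prior precision 1/σ₀² = 1/9; data precision n/σ² = 6/9 = 2/3.
θ̂ = ((1/9)·(-5) + (2/3)·(-4.3)) / (1/9 + 2/3) = (-154/45)/(7/9) = -4.4000.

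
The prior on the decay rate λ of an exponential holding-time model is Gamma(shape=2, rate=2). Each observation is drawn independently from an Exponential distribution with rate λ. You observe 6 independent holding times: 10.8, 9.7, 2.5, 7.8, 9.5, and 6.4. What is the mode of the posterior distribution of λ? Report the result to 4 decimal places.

The Exponential(rate=λ) likelihood is ∝ λ^n e^(−λΣtᵢ). Here n = 6 and Σtᵢ = 10.8 + 9.7 + 2.5 + 7.8 + 9.5 + 6.4 = 46.7.
Posterior ∝ λe^(−2λ) · λ^6e^(−46.7λ) = λ^7e^(−48.7λ), i.e. Gamma(8, 48.7).
Mode = (a−1)/b = 7/48.7 ≈ 0.1437.

λ̂_MAP = 0.1437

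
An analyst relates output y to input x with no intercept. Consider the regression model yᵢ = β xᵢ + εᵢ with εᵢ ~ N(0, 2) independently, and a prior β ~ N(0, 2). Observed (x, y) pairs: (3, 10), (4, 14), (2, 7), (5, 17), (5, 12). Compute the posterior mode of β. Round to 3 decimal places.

log p(β | y) = −Σ(yᵢ − βxᵢ)²/(2·2) − β²/(2·2) + const.
Setting the derivative to zero: Σxᵢ(yᵢ − βxᵢ)/2 − β/2 = 0, so β = Σxᵢyᵢ / (Σxᵢ² + σ²/τ²).
Σxᵢyᵢ = 3·10 + 4·14 + 2·7 + 5·17 + 5·12 = 245; Σxᵢ² = 79; σ²/τ² = 1.
β̂_MAP = 245 / (79 + 1) = 245/80 ≈ 3.063.

β̂_MAP = 3.063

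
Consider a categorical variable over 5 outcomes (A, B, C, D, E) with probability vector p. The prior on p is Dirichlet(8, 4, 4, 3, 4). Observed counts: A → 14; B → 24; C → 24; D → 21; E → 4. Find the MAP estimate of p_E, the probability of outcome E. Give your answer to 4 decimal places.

The posterior is Dirichlet(αᵢ + nᵢ) = Dirichlet(22, 28, 28, 24, 8).
For a Dirichlet(a₁,…,a_K) with all aᵢ > 1, the mode has j-th component (aⱼ − 1)/(Σaᵢ − K).
Here Σaᵢ = 110 and K = 5, so p_E = (8 − 1)/(110 − 5) = 7/105 ≈ 0.0667.

MAP estimate of p_E = 0.0667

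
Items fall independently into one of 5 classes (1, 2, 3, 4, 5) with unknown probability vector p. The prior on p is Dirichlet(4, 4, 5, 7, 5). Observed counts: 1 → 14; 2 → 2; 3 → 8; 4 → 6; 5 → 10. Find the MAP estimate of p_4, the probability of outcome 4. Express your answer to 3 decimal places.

The posterior is Dirichlet(αᵢ + nᵢ) = Dirichlet(18, 6, 13, 13, 15).
For a Dirichlet(a₁,…,a_K) with all aᵢ > 1, the mode has j-th component (aⱼ − 1)/(Σaᵢ − K).
Here Σaᵢ = 65 and K = 5, so p_4 = (13 − 1)/(65 − 5) = 12/60 ≈ 0.200.

MAP estimate: 0.200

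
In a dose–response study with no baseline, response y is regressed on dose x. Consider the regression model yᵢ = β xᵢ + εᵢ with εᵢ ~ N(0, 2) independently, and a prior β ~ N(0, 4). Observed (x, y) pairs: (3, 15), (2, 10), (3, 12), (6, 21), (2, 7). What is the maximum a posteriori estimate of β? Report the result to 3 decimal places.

β̂_MAP = 3.856

log p(β | y) = −Σ(yᵢ − βxᵢ)²/(2·2) − β²/(2·4) + const.
Setting the derivative to zero: Σxᵢ(yᵢ − βxᵢ)/2 − β/4 = 0, so β = Σxᵢyᵢ / (Σxᵢ² + σ²/τ²).
Σxᵢyᵢ = 3·15 + 2·10 + 3·12 + 6·21 + 2·7 = 241; Σxᵢ² = 62; σ²/τ² = 0.5.
β̂_MAP = 241 / (62 + 0.5) = 241/62.5 ≈ 3.856.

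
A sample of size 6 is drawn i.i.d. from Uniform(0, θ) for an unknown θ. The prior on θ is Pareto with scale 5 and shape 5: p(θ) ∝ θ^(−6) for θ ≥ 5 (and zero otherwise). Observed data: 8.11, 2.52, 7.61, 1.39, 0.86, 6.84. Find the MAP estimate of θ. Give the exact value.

θ̂_MAP = 8.11

The Uniform(0, θ) likelihood is θ^(−n) for θ ≥ max(xᵢ), zero otherwise. Here max(xᵢ) = 8.11.
Posterior ∝ θ^(−6) · θ^(−6) = θ^(−12) on θ ≥ max(5, 8.11) = 8.11.
This density is strictly decreasing in θ, so the posterior mode lies at the lower boundary of the support.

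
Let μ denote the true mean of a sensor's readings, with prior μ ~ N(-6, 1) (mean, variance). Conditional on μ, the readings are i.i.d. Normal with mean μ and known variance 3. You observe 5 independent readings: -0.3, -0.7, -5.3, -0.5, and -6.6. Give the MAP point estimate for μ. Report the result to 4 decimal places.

μ̂_MAP = -3.9250

n = 5; x̄ = ((-0.3) + (-0.7) + (-5.3) + (-0.5) + (-6.6))/5 = -13.4/5 = -2.68.
For a Normal prior and Normal likelihood with known variance, the posterior is Normal; its mode equals its mean, the precision-weighted average.
Prior precision 1/σ₀² = 1/1 = 1; data precision n/σ² = 5/3.
μ̂ = (1·(-6) + (5/3)·(-2.68)) / (1 + 5/3) = (-157/15)/(8/3) = -3.9250.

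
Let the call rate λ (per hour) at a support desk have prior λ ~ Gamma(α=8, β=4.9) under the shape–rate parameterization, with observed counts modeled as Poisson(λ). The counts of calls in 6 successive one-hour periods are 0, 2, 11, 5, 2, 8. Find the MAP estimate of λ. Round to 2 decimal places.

Σxᵢ = 0+2+11+5+2+8 = 28, with n = 6.
Posterior ∝ λ^7e^(−4.9λ) · λ^28e^(−6λ) = λ^35e^(−10.9λ), i.e. Gamma(shape=36, rate=10.9).
The mode of a Gamma(a, b) with a ≥ 1 (shape–rate) is (a−1)/b = 35/10.9 ≈ 3.21.

λ̂_MAP = 3.21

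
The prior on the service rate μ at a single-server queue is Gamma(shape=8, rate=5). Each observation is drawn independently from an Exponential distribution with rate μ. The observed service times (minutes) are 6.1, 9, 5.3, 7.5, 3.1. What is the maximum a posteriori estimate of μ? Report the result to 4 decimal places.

The Exponential(rate=μ) likelihood is ∝ μ^n e^(−μΣtᵢ). Here n = 5 and Σtᵢ = 6.1 + 9 + 5.3 + 7.5 + 3.1 = 31.
Posterior ∝ μ^7e^(−5μ) · μ^5e^(−31μ) = μ^12e^(−36μ), i.e. Gamma(13, 36).
Mode = (a−1)/b = 12/36 ≈ 0.3333.

μ̂_MAP = 0.3333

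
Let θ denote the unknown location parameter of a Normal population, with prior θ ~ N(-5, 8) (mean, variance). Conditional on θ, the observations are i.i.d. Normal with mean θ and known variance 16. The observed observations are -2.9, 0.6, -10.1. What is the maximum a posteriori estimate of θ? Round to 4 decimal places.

n = 3; x̄ = ((-2.9) + 0.6 + (-10.1))/3 = -12.4/3 = -62/15 ≈ -4.1333.
For a Normal prior and Normal likelihood with known variance, the posterior is Normal; its mode equals its mean, the precision-weighted average.
Prior precision 1/σ₀² = 1/8 = 0.125; data precision n/σ² = 3/16 = 0.1875.
θ̂ = (0.125·(-5) + 0.1875·(-62/15)) / (0.125 + 0.1875) = (-1.4)/0.3125 = -4.4800.

θ̂_MAP = -4.4800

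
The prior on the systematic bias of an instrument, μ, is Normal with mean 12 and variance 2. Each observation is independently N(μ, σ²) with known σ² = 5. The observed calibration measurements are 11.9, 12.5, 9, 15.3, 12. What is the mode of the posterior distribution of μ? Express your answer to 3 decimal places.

n = 5; x̄ = (11.9 + 12.5 + 9 + 15.3 + 12)/5 = 60.7/5 = 12.14.
For a Normal prior and Normal likelihood with known variance, the posterior is Normal; its mode equals its mean, the precision-weighted average.
Prior precision 1/σ₀² = 1/2 = 0.5; data precision n/σ² = 5/5 = 1.
μ̂ = (0.5·12 + 1·12.14) / (0.5 + 1) = 18.14/1.5 = 907/75 ≈ 12.093.

μ̂_MAP = 12.093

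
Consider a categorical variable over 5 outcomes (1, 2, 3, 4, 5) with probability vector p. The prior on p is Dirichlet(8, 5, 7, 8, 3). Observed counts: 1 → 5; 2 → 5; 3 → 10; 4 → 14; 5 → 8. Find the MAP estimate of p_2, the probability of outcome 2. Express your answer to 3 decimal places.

MAP estimate: 0.132

The posterior is Dirichlet(αᵢ + nᵢ) = Dirichlet(13, 10, 17, 22, 11).
For a Dirichlet(a₁,…,a_K) with all aᵢ > 1, the mode has j-th component (aⱼ − 1)/(Σaᵢ − K).
Here Σaᵢ = 73 and K = 5, so p_2 = (10 − 1)/(73 − 5) = 9/68 ≈ 0.132.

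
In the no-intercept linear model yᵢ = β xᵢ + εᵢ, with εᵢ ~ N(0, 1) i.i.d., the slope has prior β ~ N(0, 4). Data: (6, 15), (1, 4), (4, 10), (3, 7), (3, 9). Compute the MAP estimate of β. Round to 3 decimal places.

β̂_MAP = 2.554

log p(β | y) = −Σ(yᵢ − βxᵢ)²/(2·1) − β²/(2·4) + const.
Setting the derivative to zero: Σxᵢ(yᵢ − βxᵢ)/1 − β/4 = 0, so β = Σxᵢyᵢ / (Σxᵢ² + σ²/τ²).
Σxᵢyᵢ = 6·15 + 1·4 + 4·10 + 3·7 + 3·9 = 182; Σxᵢ² = 71; σ²/τ² = 0.25.
β̂_MAP = 182 / (71 + 0.25) = 182/71.25 ≈ 2.554.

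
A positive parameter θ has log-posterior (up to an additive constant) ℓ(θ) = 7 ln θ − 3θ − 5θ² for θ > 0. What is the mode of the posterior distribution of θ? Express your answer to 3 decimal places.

ℓ'(θ) = 7/θ − 3 − 10θ. Setting this to zero and multiplying by θ: 10θ² + 3θ − 7 = 0.
θ = (−3 + √(3² + 4·10·7)) / (2·10) = (−3 + √289) / 20 = (−3 + 17)/20 = 7/10.
ℓ''(θ) = −7/θ² − 10 < 0, confirming a maximum.

θ̂_MAP = 0.700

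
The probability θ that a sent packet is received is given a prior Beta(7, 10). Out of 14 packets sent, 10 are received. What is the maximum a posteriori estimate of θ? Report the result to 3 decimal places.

θ̂_MAP = 0.552

Prior: Beta(7, 10).
Data: 10 successes in 14 trials. The binomial likelihood contributes θ^10(1−θ)^4, so the posterior is Beta(7+10, 10+4) = Beta(17, 14).
For Beta(a, b) with a, b > 1 the mode is (a−1)/(a+b−2) = 16/29 ≈ 0.552.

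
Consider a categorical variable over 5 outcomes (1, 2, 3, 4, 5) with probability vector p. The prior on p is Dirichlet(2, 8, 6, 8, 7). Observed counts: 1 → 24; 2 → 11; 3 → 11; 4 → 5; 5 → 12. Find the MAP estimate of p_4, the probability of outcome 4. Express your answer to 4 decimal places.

MAP estimate: 0.1348

The posterior is Dirichlet(αᵢ + nᵢ) = Dirichlet(26, 19, 17, 13, 19).
For a Dirichlet(a₁,…,a_K) with all aᵢ > 1, the mode has j-th component (aⱼ − 1)/(Σaᵢ − K).
Here Σaᵢ = 94 and K = 5, so p_4 = (13 − 1)/(94 − 5) = 12/89 ≈ 0.1348.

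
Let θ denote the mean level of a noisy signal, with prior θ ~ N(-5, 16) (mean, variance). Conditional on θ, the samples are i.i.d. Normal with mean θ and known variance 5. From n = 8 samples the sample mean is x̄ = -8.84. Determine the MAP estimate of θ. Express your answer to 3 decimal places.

n = 8, x̄ = -8.84.
For a Normal prior and Normal likelihood with known variance, the posterior is Normal; its mode equals its mean, the precision-weighted average.
Prior precision 1/σ₀² = 1/16 = 0.0625; data precision n/σ² = 8/5 = 1.6.
θ̂ = (0.0625·(-5) + 1.6·(-8.84)) / (0.0625 + 1.6) = (-14.4565)/1.6625 = -28913/3325 ≈ -8.696.

θ̂_MAP = -8.696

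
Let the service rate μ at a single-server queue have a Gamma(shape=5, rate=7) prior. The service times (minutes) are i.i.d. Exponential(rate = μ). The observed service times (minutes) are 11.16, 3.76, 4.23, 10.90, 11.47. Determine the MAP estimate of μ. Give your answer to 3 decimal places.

μ̂_MAP = 0.185

The Exponential(rate=μ) likelihood is ∝ μ^n e^(−μΣtᵢ). Here n = 5 and Σtᵢ = 11.16 + 3.76 + 4.23 + 10.90 + 11.47 = 41.52.
Posterior ∝ μ^4e^(−7μ) · μ^5e^(−41.52μ) = μ^9e^(−48.52μ), i.e. Gamma(10, 48.52).
Mode = (a−1)/b = 9/48.52 ≈ 0.185.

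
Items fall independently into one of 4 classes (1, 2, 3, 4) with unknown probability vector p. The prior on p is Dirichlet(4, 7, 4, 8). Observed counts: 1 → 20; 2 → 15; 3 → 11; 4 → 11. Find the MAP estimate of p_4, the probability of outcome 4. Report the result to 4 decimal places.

The posterior is Dirichlet(αᵢ + nᵢ) = Dirichlet(24, 22, 15, 19).
For a Dirichlet(a₁,…,a_K) with all aᵢ > 1, the mode has j-th component (aⱼ − 1)/(Σaᵢ − K).
Here Σaᵢ = 80 and K = 4, so p_4 = (19 − 1)/(80 − 4) = 18/76 ≈ 0.2368.

MAP estimate: 0.2368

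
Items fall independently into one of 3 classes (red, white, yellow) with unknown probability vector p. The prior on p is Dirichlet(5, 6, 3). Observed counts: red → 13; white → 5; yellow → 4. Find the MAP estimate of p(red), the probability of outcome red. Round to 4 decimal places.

MAP estimate of p(red) = 0.5152

The posterior is Dirichlet(αᵢ + nᵢ) = Dirichlet(18, 11, 7).
For a Dirichlet(a₁,…,a_K) with all aᵢ > 1, the mode has j-th component (aⱼ − 1)/(Σaᵢ − K).
Here Σaᵢ = 36 and K = 3, so p(red) = (18 − 1)/(36 − 3) = 17/33 ≈ 0.5152.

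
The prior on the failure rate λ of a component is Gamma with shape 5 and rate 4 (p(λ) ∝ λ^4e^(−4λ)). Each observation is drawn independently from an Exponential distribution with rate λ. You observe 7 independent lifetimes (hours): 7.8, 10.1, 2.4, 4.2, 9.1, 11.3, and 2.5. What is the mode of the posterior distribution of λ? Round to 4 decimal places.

The Exponential(rate=λ) likelihood is ∝ λ^n e^(−λΣtᵢ). Here n = 7 and Σtᵢ = 7.8 + 10.1 + 2.4 + 4.2 + 9.1 + 11.3 + 2.5 = 47.4.
Posterior ∝ λ^4e^(−4λ) · λ^7e^(−47.4λ) = λ^11e^(−51.4λ), i.e. Gamma(12, 51.4).
Mode = (a−1)/b = 11/51.4 ≈ 0.2140.

λ̂_MAP = 0.2140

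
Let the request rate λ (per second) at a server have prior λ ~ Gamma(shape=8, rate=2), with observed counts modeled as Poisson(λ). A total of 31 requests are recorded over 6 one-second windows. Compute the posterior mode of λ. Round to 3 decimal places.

Σxᵢ = 31, n = 6.
Posterior ∝ λ^7e^(−2λ) · λ^31e^(−6λ) = λ^38e^(−8λ), i.e. Gamma(shape=39, rate=8).
The mode of a Gamma(a, b) with a ≥ 1 (shape–rate) is (a−1)/b = 38/8 ≈ 4.750.

λ̂_MAP = 4.750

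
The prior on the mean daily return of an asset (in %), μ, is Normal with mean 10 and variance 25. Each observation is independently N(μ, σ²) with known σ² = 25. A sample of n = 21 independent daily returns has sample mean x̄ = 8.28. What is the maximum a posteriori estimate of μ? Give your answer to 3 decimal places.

n = 21, x̄ = 8.28.
For a Normal prior and Normal likelihood with known variance, the posterior is Normal; its mode equals its mean, the precision-weighted average.
Prior precision 1/σ₀² = 1/25 = 0.04; data precision n/σ² = 21/25 = 0.84.
μ̂ = (0.04·10 + 0.84·8.28) / (0.04 + 0.84) = 7.3552/0.88 = 4597/550 ≈ 8.358.

μ̂_MAP = 8.358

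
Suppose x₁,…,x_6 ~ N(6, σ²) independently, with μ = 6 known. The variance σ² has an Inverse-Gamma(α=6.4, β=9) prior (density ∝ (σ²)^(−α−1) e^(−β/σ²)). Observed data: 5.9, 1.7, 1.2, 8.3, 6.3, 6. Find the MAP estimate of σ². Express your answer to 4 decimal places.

Sum of squared deviations about the known mean: SS = (5.9−6)² + (1.7−6)² + (1.2−6)² + (8.3−6)² + (6.3−6)² + (6−6)² = 46.92.
The Normal likelihood contributes (σ²)^(−n/2) exp(−SS/(2σ²)), so the posterior is Inverse-Gamma(α + n/2, β + SS/2) = Inverse-Gamma(9.4, 32.46).
The mode of Inverse-Gamma(a, b) is b/(a+1) = 32.46/10.4 ≈ 3.1212.

σ̂²_MAP = 3.1212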